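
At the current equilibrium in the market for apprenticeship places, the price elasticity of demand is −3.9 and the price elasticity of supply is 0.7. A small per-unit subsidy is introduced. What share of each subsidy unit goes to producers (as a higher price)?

Producer share = 39/46

For a small subsidy around the equilibrium, the benefit split depends on the relative slopes, which at a point are proportional to the elasticities.
Buyer share = εs/(εs + |εd|) = 0.7/(0.7 + 3.9) = 7/46; seller share = |εd|/(εs + |εd|) = 39/46.
So producers capture 39/46 of the subsidy.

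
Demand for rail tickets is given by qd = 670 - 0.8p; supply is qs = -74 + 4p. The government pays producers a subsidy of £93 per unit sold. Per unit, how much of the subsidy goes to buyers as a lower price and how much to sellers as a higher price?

Buyers gain £77.5 per unit; sellers gain £15.5 per unit

Pre-subsidy: 670 - 0.8p = -74 + 4p gives p* = 155, q* = 546.
With the subsidy, sellers receive ps = pb + 93 for each unit, where pb is the price buyers pay.
Supply in terms of pb becomes qs = -74 + 4(pb + 93) = 298 + 4pb. Setting this equal to demand: 670 - 0.8pb = 298 + 4pb, so pb = 77.5.
Sellers receive ps = 77.5 + 93 = 170.5; q' = 670 − 0.8·77.5 = 608.
Buyers' price falls by p* − pb = 155 − 77.5 = 77.5; sellers' price rises by ps − p* = 170.5 − 155 = 15.5.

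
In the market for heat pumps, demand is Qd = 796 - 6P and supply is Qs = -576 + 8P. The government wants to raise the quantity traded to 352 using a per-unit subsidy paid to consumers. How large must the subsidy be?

Required subsidy s = 42 per unit

At Q = 352, invert demand for the buyer price: Pb = (796 − 352)/6 = 74; invert supply for the seller price: Ps = (352 − (-576))/8 = 116.
The subsidy must fill the gap: s = Ps − Pb = 116 − 74 = 42.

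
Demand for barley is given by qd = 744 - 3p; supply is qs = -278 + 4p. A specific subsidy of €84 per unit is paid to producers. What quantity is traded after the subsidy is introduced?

Pre-subsidy: 744 - 3p = -278 + 4p gives p* = 146, q* = 306.
With the subsidy, sellers receive ps = pb + 84 for each unit, where pb is the price buyers pay.
Supply in terms of pb becomes qs = -278 + 4(pb + 84) = 58 + 4pb. Setting this equal to demand: 744 - 3pb = 58 + 4pb, so pb = 98.
Sellers receive ps = 98 + 84 = 182; q' = 744 − 3·98 = 450.

q' = 450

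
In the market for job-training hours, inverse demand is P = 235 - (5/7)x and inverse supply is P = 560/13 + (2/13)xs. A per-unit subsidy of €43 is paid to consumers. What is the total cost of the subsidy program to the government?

Pre-subsidy: 235 - (5/7)x = 560/13 + (2/13)x gives x* = 17465/79 and P* = 6090/79.
With the rebate, buyers effectively pay Pb = Ps − 43, where Ps is the price sellers receive.
On the curves, Pb = 235 - (5/7)x and Ps = 560/13 + (2/13)x; the wedge Ps − Pb = 43 gives 560/13 + (2/13)x − (235 - (5/7)x) = 43, so x' = 21378/79.
Then Pb = 235 − (5/7)·(21378/79) = 3295/79 and Ps = 560/13 + (2/13)·(21378/79) = 6692/79.
Government outlay = subsidy × quantity = 43 × 21378/79 = 919254/79.

Government cost = 919254/79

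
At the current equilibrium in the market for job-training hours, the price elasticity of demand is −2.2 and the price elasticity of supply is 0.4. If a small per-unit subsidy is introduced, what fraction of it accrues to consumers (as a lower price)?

For a small subsidy around the equilibrium, the benefit split depends on the relative slopes, which at a point are proportional to the elasticities.
Buyer share = εs/(εs + |εd|) = 0.4/(0.4 + 2.2) = 2/13; seller share = |εd|/(εs + |εd|) = 11/13.

Consumer share = 2/13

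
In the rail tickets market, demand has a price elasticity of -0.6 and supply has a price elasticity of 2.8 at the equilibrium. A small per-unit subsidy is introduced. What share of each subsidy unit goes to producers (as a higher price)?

For a small subsidy around the equilibrium, the benefit split depends on the relative slopes, which at a point are proportional to the elasticities.
Buyer share = εs/(εs + |εd|) = 2.8/(2.8 + 0.6) = 14/17; seller share = |εd|/(εs + |εd|) = 3/17.
So producers capture 3/17 of the subsidy.

Producer share = 3/17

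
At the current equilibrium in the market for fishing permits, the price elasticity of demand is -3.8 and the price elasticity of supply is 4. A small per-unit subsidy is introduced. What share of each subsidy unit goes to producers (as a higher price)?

Producer share = 19/39

For a small subsidy around the equilibrium, the benefit split depends on the relative slopes, which at a point are proportional to the elasticities.
Buyer share = εs/(εs + |εd|) = 4/(4 + 3.8) = 20/39; seller share = |εd|/(εs + |εd|) = 19/39.
So producers capture 19/39 of the subsidy.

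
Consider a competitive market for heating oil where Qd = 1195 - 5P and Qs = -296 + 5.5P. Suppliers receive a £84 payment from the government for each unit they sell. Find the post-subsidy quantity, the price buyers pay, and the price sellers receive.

Q' = 705; buyers pay £98; sellers receive £182

Pre-subsidy: 1195 - 5P = -296 + 5.5P gives P* = 142, Q* = 485.
With the subsidy, sellers receive Ps = Pb + 84 for each unit, where Pb is the price buyers pay.
Supply in terms of Pb becomes Qs = -296 + 5.5(Pb + 84) = 166 + 5.5Pb. Setting this equal to demand: 1195 - 5Pb = 166 + 5.5Pb, so Pb = 98.
Sellers receive Ps = 98 + 84 = 182; Q' = 1195 − 5·98 = 705.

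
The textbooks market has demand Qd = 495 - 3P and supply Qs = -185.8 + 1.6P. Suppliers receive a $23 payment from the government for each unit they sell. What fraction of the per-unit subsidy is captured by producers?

Producer share = 15/23

Pre-subsidy: 495 - 3P = -185.8 + 1.6P gives P* = 148, Q* = 51.
With the subsidy, sellers receive Ps = Pb + 23 for each unit, where Pb is the price buyers pay.
Supply in terms of Pb becomes Qs = -185.8 + 1.6(Pb + 23) = -149 + 1.6Pb. Setting this equal to demand: 495 - 3Pb = -149 + 1.6Pb, so Pb = 140.
Sellers receive Ps = 140 + 23 = 163; Q' = 495 − 3·140 = 75.
Buyers' price falls by P* − Pb = 148 − 140 = 8; sellers' price rises by Ps − P* = 163 − 148 = 15.
So producers capture 15/23 = 15/23 of each unit of subsidy.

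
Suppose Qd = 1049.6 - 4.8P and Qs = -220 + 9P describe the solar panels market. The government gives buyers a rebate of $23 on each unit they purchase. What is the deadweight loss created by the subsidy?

Pre-subsidy: 1049.6 - 4.8P = -220 + 9P gives P* = 92, Q* = 608.
With the rebate, buyers effectively pay Pb = Ps − 23, where Ps is the price sellers receive.
Demand in terms of Ps becomes Qd = 1049.6 − 4.8(Ps − 23) = 1160 - 4.8Ps. Setting this equal to supply: 1160 - 4.8Ps = -220 + 9Ps, so Ps = 100.
Buyers pay Pb = 100 − 23 = 77; Q' = -220 + 9·100 = 680.
The subsidy expands output by 680 − 608 = 72 past the efficient level; on those units the gap between marginal cost and willingness to pay runs from 0 up to 23.
DWL = ½ × 23 × 72 = 828.

Deadweight loss = $828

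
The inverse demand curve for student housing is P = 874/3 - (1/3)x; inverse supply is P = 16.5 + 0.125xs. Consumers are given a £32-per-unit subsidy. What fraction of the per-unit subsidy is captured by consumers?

Consumer share = 8/11

Pre-subsidy: 874/3 - (1/3)x = 16.5 + 0.125x gives x* = 6596/11 and P* = 1006/11.
With the rebate, buyers effectively pay Pb = Ps − 32, where Ps is the price sellers receive.
On the curves, Pb = 874/3 - (1/3)x and Ps = 16.5 + 0.125x; the wedge Ps − Pb = 32 gives 16.5 + 0.125x − (874/3 - (1/3)x) = 32, so x' = 7364/11.
Then Pb = 874/3 − (1/3)·(7364/11) = 750/11 and Ps = 16.5 + 0.125·(7364/11) = 1102/11.
Buyers' price falls by P* − Pb = 1006/11 − 750/11 = 256/11; sellers' price rises by Ps − P* = 1102/11 − 1006/11 = 96/11.
So consumers capture (256/11)/32 = 8/11 of each unit of subsidy.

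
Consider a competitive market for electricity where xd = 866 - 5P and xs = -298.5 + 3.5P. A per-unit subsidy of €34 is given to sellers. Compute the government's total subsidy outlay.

Government cost = €8534

Pre-subsidy: 866 - 5P = -298.5 + 3.5P gives P* = 137, x* = 181.
With the subsidy, sellers receive Ps = Pb + 34 for each unit, where Pb is the price buyers pay.
Supply in terms of Pb becomes xs = -298.5 + 3.5(Pb + 34) = -179.5 + 3.5Pb. Setting this equal to demand: 866 - 5Pb = -179.5 + 3.5Pb, so Pb = 123.
Sellers receive Ps = 123 + 34 = 157; x' = 866 − 5·123 = 251.
Government outlay = subsidy × quantity = 34 × 251 = 8534.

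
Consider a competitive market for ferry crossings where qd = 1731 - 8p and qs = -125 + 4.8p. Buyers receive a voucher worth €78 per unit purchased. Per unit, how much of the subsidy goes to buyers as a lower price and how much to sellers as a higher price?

Pre-subsidy: 1731 - 8p = -125 + 4.8p gives p* = 145, q* = 571.
With the rebate, buyers effectively pay pb = ps − 78, where ps is the price sellers receive.
Demand in terms of ps becomes qd = 1731 − 8(ps − 78) = 2355 - 8ps. Setting this equal to supply: 2355 - 8ps = -125 + 4.8ps, so ps = 193.75.
Buyers pay pb = 193.75 − 78 = 115.75; q' = -125 + 4.8·193.75 = 805.
Buyers' price falls by p* − pb = 145 − 115.75 = 29.25; sellers' price rises by ps − p* = 193.75 − 145 = 48.75.

Buyers gain €29.25 per unit; sellers gain €48.75 per unit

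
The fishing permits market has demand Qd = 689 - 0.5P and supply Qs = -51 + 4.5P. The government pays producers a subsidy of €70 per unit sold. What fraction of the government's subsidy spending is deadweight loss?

DWL / government spending = 21/862

Pre-subsidy: 689 - 0.5P = -51 + 4.5P gives P* = 148, Q* = 615.
With the subsidy, sellers receive Ps = Pb + 70 for each unit, where Pb is the price buyers pay.
Supply in terms of Pb becomes Qs = -51 + 4.5(Pb + 70) = 264 + 4.5Pb. Setting this equal to demand: 689 - 0.5Pb = 264 + 4.5Pb, so Pb = 85.
Sellers receive Ps = 85 + 70 = 155; Q' = 689 − 0.5·85 = 646.5.
ΔCS = ½(615 + 646.5)(148 − 85) = 39737.25; ΔPS = ½(615 + 646.5)(155 − 148) = 4415.25.
Government spending = 70 × 646.5 = 45255.
DWL = ½ × 70 × (646.5 − 615) = 1102.5; fraction = 1102.5 / 45255 = 21/862.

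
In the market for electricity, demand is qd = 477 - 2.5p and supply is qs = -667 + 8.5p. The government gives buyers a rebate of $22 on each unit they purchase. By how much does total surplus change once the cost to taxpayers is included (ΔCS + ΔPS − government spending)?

Pre-subsidy: 477 - 2.5p = -667 + 8.5p gives p* = 104, q* = 217.
With the rebate, buyers effectively pay pb = ps − 22, where ps is the price sellers receive.
Demand in terms of ps becomes qd = 477 − 2.5(ps − 22) = 532 - 2.5ps. Setting this equal to supply: 532 - 2.5ps = -667 + 8.5ps, so ps = 109.
Buyers pay pb = 109 − 22 = 87; q' = -667 + 8.5·109 = 259.5.
ΔCS = ½(217 + 259.5)(104 − 87) = 4050.25; ΔPS = ½(217 + 259.5)(109 − 104) = 1191.25.
Government spending = 22 × 259.5 = 5709.
Net change = 4050.25 + 1191.25 − 5709 = -467.5. The loss equals the DWL triangle ½·22·42.5.

Net change in total surplus = -$467.5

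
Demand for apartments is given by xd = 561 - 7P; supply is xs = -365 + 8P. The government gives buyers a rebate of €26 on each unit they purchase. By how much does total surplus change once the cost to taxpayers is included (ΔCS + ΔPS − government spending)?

Net change in total surplus = -18928/15

Pre-subsidy: 561 - 7P = -365 + 8P gives P* = 926/15, x* = 1933/15.
With the rebate, buyers effectively pay Pb = Ps − 26, where Ps is the price sellers receive.
Demand in terms of Ps becomes xd = 561 − 7(Ps − 26) = 743 - 7Ps. Setting this equal to supply: 743 - 7Ps = -365 + 8Ps, so Ps = 1108/15.
Buyers pay Pb = 1108/15 − 26 = 718/15; x' = -365 + 8·(1108/15) = 3389/15.
ΔCS = ½(1933/15 + 3389/15)(926/15 − 718/15) = 184496/75; ΔPS = ½(1933/15 + 3389/15)(1108/15 − 926/15) = 161434/75.
Government spending = 26 × 3389/15 = 88114/15.
Net change = 184496/75 + 161434/75 − 88114/15 = -18928/15. The loss equals the DWL triangle ½·26·1456/15.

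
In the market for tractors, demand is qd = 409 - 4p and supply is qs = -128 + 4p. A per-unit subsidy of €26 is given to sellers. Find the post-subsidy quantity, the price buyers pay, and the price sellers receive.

q' = 192.5; buyers pay €54.125; sellers receive €80.125

Pre-subsidy: 409 - 4p = -128 + 4p gives p* = 67.125, q* = 140.5.
With the subsidy, sellers receive ps = pb + 26 for each unit, where pb is the price buyers pay.
Supply in terms of pb becomes qs = -128 + 4(pb + 26) = -24 + 4pb. Setting this equal to demand: 409 - 4pb = -24 + 4pb, so pb = 54.125.
Sellers receive ps = 54.125 + 26 = 80.125; q' = 409 − 4·54.125 = 192.5.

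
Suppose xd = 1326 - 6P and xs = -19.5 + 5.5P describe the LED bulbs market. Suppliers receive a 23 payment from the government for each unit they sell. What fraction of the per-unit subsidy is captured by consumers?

Consumer share = 11/23

Pre-subsidy: 1326 - 6P = -19.5 + 5.5P gives P* = 117, x* = 624.
With the subsidy, sellers receive Ps = Pb + 23 for each unit, where Pb is the price buyers pay.
Supply in terms of Pb becomes xs = -19.5 + 5.5(Pb + 23) = 107 + 5.5Pb. Setting this equal to demand: 1326 - 6Pb = 107 + 5.5Pb, so Pb = 106.
Sellers receive Ps = 106 + 23 = 129; x' = 1326 − 6·106 = 690.
Buyers' price falls by P* − Pb = 117 − 106 = 11; sellers' price rises by Ps − P* = 129 − 117 = 12.
So consumers capture 11/23 = 11/23 of each unit of subsidy.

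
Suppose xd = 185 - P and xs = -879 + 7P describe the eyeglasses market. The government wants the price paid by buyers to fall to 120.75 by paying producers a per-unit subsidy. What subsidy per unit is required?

Required subsidy s = 14 per unit

At a buyer price of 120.75, quantity demanded is 185 − 1·120.75 = 64.25.
Sellers supply 64.25 only when they receive Ps with -879 + 7·Ps = 64.25, i.e. Ps = 134.75.
s = Ps − Pb = 134.75 − 120.75 = 14.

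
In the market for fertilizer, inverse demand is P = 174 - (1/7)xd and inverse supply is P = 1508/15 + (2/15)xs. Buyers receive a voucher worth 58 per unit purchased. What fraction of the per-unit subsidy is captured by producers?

Pre-subsidy: 174 - (1/7)x = 1508/15 + (2/15)x gives x* = 266 and P* = 136.
With the rebate, buyers effectively pay Pb = Ps − 58, where Ps is the price sellers receive.
On the curves, Pb = 174 - (1/7)x and Ps = 1508/15 + (2/15)x; the wedge Ps − Pb = 58 gives 1508/15 + (2/15)x − (174 - (1/7)x) = 58, so x' = 476.
Then Pb = 174 − (1/7)·476 = 106 and Ps = 1508/15 + (2/15)·476 = 164.
Buyers' price falls by P* − Pb = 136 − 106 = 30; sellers' price rises by Ps − P* = 164 − 136 = 28.
So producers capture 28/58 = 14/29 of each unit of subsidy.

Producer share = 14/29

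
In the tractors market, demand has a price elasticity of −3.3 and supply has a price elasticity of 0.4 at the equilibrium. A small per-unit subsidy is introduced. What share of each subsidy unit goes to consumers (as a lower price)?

For a small subsidy around the equilibrium, the benefit split depends on the relative slopes, which at a point are proportional to the elasticities.
Buyer share = εs/(εs + |εd|) = 0.4/(0.4 + 3.3) = 4/37; seller share = |εd|/(εs + |εd|) = 33/37.

Consumer share = 4/37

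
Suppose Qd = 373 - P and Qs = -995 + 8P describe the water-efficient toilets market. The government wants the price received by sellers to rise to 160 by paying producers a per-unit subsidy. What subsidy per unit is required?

Required subsidy s = 72 per unit

At a seller price of 160, quantity supplied is -995 + 8·160 = 285.
Buyers absorb 285 only when they pay Pb with 373 − 1·Pb = 285, i.e. Pb = 88.
s = Ps − Pb = 160 − 88 = 72.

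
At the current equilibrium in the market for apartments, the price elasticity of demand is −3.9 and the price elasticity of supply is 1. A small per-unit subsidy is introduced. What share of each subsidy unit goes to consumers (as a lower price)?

Consumer share = 10/49

For a small subsidy around the equilibrium, the benefit split depends on the relative slopes, which at a point are proportional to the elasticities.
Buyer share = εs/(εs + |εd|) = 1/(1 + 3.9) = 10/49; seller share = |εd|/(εs + |εd|) = 39/49.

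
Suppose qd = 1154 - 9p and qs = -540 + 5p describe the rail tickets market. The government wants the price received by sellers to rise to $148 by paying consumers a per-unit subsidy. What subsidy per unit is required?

At a seller price of 148, quantity supplied is -540 + 5·148 = 200.
Buyers absorb 200 only when they pay pb with 1154 − 9·pb = 200, i.e. pb = 106.
s = ps − pb = 148 − 106 = 42.

Required subsidy s = $42 per unit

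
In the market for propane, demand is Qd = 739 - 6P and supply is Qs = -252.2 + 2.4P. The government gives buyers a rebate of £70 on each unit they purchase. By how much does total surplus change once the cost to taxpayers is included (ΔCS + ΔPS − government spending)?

Net change in total surplus = -£4200

Pre-subsidy: 739 - 6P = -252.2 + 2.4P gives P* = 118, Q* = 31.
With the rebate, buyers effectively pay Pb = Ps − 70, where Ps is the price sellers receive.
Demand in terms of Ps becomes Qd = 739 − 6(Ps − 70) = 1159 - 6Ps. Setting this equal to supply: 1159 - 6Ps = -252.2 + 2.4Ps, so Ps = 168.
Buyers pay Pb = 168 − 70 = 98; Q' = -252.2 + 2.4·168 = 151.
ΔCS = ½(31 + 151)(118 − 98) = 1820; ΔPS = ½(31 + 151)(168 − 118) = 4550.
Government spending = 70 × 151 = 10570.
Net change = 1820 + 4550 − 10570 = -4200. The loss equals the DWL triangle ½·70·120.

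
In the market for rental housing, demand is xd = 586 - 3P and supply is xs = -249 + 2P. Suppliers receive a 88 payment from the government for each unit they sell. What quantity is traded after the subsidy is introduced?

Pre-subsidy: 586 - 3P = -249 + 2P gives P* = 167, x* = 85.
With the subsidy, sellers receive Ps = Pb + 88 for each unit, where Pb is the price buyers pay.
Supply in terms of Pb becomes xs = -249 + 2(Pb + 88) = -73 + 2Pb. Setting this equal to demand: 586 - 3Pb = -73 + 2Pb, so Pb = 131.8.
Sellers receive Ps = 131.8 + 88 = 219.8; x' = 586 − 3·131.8 = 190.6.

x' = 190.6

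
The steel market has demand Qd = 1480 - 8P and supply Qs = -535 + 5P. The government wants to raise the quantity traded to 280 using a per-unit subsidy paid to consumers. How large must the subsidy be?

At Q = 280, invert demand for the buyer price: Pb = (1480 − 280)/8 = 150; invert supply for the seller price: Ps = (280 − (-535))/5 = 163.
The subsidy must fill the gap: s = Ps − Pb = 163 − 150 = 13.

Required subsidy s = 13 per unit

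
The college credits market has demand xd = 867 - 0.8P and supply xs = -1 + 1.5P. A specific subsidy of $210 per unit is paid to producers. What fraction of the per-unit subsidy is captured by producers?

Pre-subsidy: 867 - 0.8P = -1 + 1.5P gives P* = 8680/23, x* = 12997/23.
With the subsidy, sellers receive Ps = Pb + 210 for each unit, where Pb is the price buyers pay.
Supply in terms of Pb becomes xs = -1 + 1.5(Pb + 210) = 314 + 1.5Pb. Setting this equal to demand: 867 - 0.8Pb = 314 + 1.5Pb, so Pb = 5530/23.
Sellers receive Ps = 5530/23 + 210 = 10360/23; x' = 867 − 0.8·(5530/23) = 15517/23.
Buyers' price falls by P* − Pb = 8680/23 − 5530/23 = 3150/23; sellers' price rises by Ps − P* = 10360/23 − 8680/23 = 1680/23.
So producers capture (1680/23)/210 = 8/23 of each unit of subsidy.

Producer share = 8/23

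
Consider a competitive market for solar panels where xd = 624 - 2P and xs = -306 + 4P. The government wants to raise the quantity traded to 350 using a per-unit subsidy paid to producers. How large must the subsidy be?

Required subsidy s = 27 per unit

At x = 350, invert demand for the buyer price: Pb = (624 − 350)/2 = 137; invert supply for the seller price: Ps = (350 − (-306))/4 = 164.
The subsidy must fill the gap: s = Ps − Pb = 164 − 137 = 27.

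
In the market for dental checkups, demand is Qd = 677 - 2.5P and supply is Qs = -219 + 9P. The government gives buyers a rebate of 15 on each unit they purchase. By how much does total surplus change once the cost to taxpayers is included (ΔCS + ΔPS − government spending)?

Pre-subsidy: 677 - 2.5P = -219 + 9P gives P* = 1792/23, Q* = 11091/23.
With the rebate, buyers effectively pay Pb = Ps − 15, where Ps is the price sellers receive.
Demand in terms of Ps becomes Qd = 677 − 2.5(Ps − 15) = 714.5 - 2.5Ps. Setting this equal to supply: 714.5 - 2.5Ps = -219 + 9Ps, so Ps = 1867/23.
Buyers pay Pb = 1867/23 − 15 = 1522/23; Q' = -219 + 9·(1867/23) = 11766/23.
ΔCS = ½(11091/23 + 11766/23)(1792/23 − 1522/23) = 3085695/529; ΔPS = ½(11091/23 + 11766/23)(1867/23 − 1792/23) = 1714275/1058.
Government spending = 15 × 11766/23 = 176490/23.
Net change = 3085695/529 + 1714275/1058 − 176490/23 = -10125/46. The loss equals the DWL triangle ½·15·675/23.

Net change in total surplus = -10125/46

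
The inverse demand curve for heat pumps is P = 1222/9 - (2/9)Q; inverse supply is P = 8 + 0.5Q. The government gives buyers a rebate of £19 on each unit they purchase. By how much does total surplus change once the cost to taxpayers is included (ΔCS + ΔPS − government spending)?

Pre-subsidy: 1222/9 - (2/9)Q = 8 + 0.5Q gives Q* = 2300/13 and P* = 1254/13.
With the rebate, buyers effectively pay Pb = Ps − 19, where Ps is the price sellers receive.
On the curves, Pb = 1222/9 - (2/9)Q and Ps = 8 + 0.5Q; the wedge Ps − Pb = 19 gives 8 + 0.5Q − (1222/9 - (2/9)Q) = 19, so Q' = 2642/13.
Then Pb = 1222/9 − (2/9)·(2642/13) = 1178/13 and Ps = 8 + 0.5·(2642/13) = 1425/13.
ΔCS = ½(2300/13 + 2642/13)(1254/13 − 1178/13) = 187796/169; ΔPS = ½(2300/13 + 2642/13)(1425/13 − 1254/13) = 422541/169.
Government spending = 19 × 2642/13 = 50198/13.
Net change = 187796/169 + 422541/169 − 50198/13 = -3249/13. The loss equals the DWL triangle ½·19·342/13.

Net change in total surplus = -3249/13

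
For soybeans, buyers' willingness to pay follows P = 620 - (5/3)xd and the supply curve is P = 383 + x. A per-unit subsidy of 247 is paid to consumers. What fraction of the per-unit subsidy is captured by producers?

Producer share = 0.375

Pre-subsidy: 620 - (5/3)x = 383 + x gives x* = 88.875 and P* = 471.875.
With the rebate, buyers effectively pay Pb = Ps − 247, where Ps is the price sellers receive.
On the curves, Pb = 620 - (5/3)x and Ps = 383 + x; the wedge Ps − Pb = 247 gives 383 + x − (620 - (5/3)x) = 247, so x' = 181.5.
Then Pb = 620 − (5/3)·181.5 = 317.5 and Ps = 383 + 1·181.5 = 564.5.
Buyers' price falls by P* − Pb = 471.875 − 317.5 = 154.375; sellers' price rises by Ps − P* = 564.5 − 471.875 = 92.625.
So producers capture 92.625/247 = 0.375 of each unit of subsidy.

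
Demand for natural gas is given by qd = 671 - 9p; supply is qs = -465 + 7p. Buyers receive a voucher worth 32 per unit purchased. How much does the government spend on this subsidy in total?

Government cost = 5056

Pre-subsidy: 671 - 9p = -465 + 7p gives p* = 71, q* = 32.
With the rebate, buyers effectively pay pb = ps − 32, where ps is the price sellers receive.
Demand in terms of ps becomes qd = 671 − 9(ps − 32) = 959 - 9ps. Setting this equal to supply: 959 - 9ps = -465 + 7ps, so ps = 89.
Buyers pay pb = 89 − 32 = 57; q' = -465 + 7·89 = 158.
Government outlay = subsidy × quantity = 32 × 158 = 5056.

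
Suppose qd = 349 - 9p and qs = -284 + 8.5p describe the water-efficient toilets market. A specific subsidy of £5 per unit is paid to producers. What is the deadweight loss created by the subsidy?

Pre-subsidy: 349 - 9p = -284 + 8.5p gives p* = 1266/35, q* = 821/35.
With the subsidy, sellers receive ps = pb + 5 for each unit, where pb is the price buyers pay.
Supply in terms of pb becomes qs = -284 + 8.5(pb + 5) = -241.5 + 8.5pb. Setting this equal to demand: 349 - 9pb = -241.5 + 8.5pb, so pb = 1181/35.
Sellers receive ps = 1181/35 + 5 = 1356/35; q' = 349 − 9·(1181/35) = 1586/35.
The subsidy expands output by 1586/35 − 821/35 = 153/7 past the efficient level; on those units the gap between marginal cost and willingness to pay runs from 0 up to 5.
DWL = ½ × 5 × 153/7 = 765/14.

Deadweight loss = 765/14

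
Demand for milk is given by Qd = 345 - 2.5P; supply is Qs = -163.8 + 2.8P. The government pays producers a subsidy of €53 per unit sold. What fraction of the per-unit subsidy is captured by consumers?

Pre-subsidy: 345 - 2.5P = -163.8 + 2.8P gives P* = 96, Q* = 105.
With the subsidy, sellers receive Ps = Pb + 53 for each unit, where Pb is the price buyers pay.
Supply in terms of Pb becomes Qs = -163.8 + 2.8(Pb + 53) = -15.4 + 2.8Pb. Setting this equal to demand: 345 - 2.5Pb = -15.4 + 2.8Pb, so Pb = 68.
Sellers receive Ps = 68 + 53 = 121; Q' = 345 − 2.5·68 = 175.
Buyers' price falls by P* − Pb = 96 − 68 = 28; sellers' price rises by Ps − P* = 121 − 96 = 25.
So consumers capture 28/53 = 28/53 of each unit of subsidy.

Consumer share = 28/53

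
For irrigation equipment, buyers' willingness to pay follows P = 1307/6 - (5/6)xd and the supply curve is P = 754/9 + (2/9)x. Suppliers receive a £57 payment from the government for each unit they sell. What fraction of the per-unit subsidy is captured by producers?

Pre-subsidy: 1307/6 - (5/6)x = 754/9 + (2/9)x gives x* = 127 and P* = 112.
With the subsidy, sellers receive Ps = Pb + 57 for each unit, where Pb is the price buyers pay.
On the curves, Pb = 1307/6 - (5/6)x and Ps = 754/9 + (2/9)x; the wedge Ps − Pb = 57 gives 754/9 + (2/9)x − (1307/6 - (5/6)x) = 57, so x' = 181.
Then Pb = 1307/6 − (5/6)·181 = 67 and Ps = 754/9 + (2/9)·181 = 124.
Buyers' price falls by P* − Pb = 112 − 67 = 45; sellers' price rises by Ps − P* = 124 − 112 = 12.
So producers capture 12/57 = 4/19 of each unit of subsidy.

Producer share = 4/19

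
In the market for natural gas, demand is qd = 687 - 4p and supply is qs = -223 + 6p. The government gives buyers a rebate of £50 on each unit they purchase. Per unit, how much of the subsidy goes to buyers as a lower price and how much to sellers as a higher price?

Pre-subsidy: 687 - 4p = -223 + 6p gives p* = 91, q* = 323.
With the rebate, buyers effectively pay pb = ps − 50, where ps is the price sellers receive.
Demand in terms of ps becomes qd = 687 − 4(ps − 50) = 887 - 4ps. Setting this equal to supply: 887 - 4ps = -223 + 6ps, so ps = 111.
Buyers pay pb = 111 − 50 = 61; q' = -223 + 6·111 = 443.
Buyers' price falls by p* − pb = 91 − 61 = 30; sellers' price rises by ps − p* = 111 − 91 = 20.

Buyers gain £30 per unit; sellers gain £20 per unit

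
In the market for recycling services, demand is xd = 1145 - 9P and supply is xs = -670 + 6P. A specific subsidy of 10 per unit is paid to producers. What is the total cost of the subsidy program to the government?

Pre-subsidy: 1145 - 9P = -670 + 6P gives P* = 121, x* = 56.
With the subsidy, sellers receive Ps = Pb + 10 for each unit, where Pb is the price buyers pay.
Supply in terms of Pb becomes xs = -670 + 6(Pb + 10) = -610 + 6Pb. Setting this equal to demand: 1145 - 9Pb = -610 + 6Pb, so Pb = 117.
Sellers receive Ps = 117 + 10 = 127; x' = 1145 − 9·117 = 92.
Government outlay = subsidy × quantity = 10 × 92 = 920.

Government cost = 920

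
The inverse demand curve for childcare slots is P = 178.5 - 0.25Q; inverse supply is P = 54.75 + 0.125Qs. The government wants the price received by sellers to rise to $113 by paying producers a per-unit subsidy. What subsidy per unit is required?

Required subsidy s = $51 per unit

At a seller price of 113, quantity supplied is -438 + 8·113 = 466.
Buyers absorb 466 only when they pay Pb = 178.5 − 0.25·466 = 62.
s = Ps − Pb = 113 − 62 = 51.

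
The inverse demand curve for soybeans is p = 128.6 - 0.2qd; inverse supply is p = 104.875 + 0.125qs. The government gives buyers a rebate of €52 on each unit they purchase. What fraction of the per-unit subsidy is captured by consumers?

Consumer share = 8/13

Pre-subsidy: 128.6 - 0.2q = 104.875 + 0.125q gives q* = 73 and p* = 114.
With the rebate, buyers effectively pay pb = ps − 52, where ps is the price sellers receive.
On the curves, pb = 128.6 - 0.2q and ps = 104.875 + 0.125q; the wedge ps − pb = 52 gives 104.875 + 0.125q − (128.6 - 0.2q) = 52, so q' = 233.
Then pb = 128.6 − 0.2·233 = 82 and ps = 104.875 + 0.125·233 = 134.
Buyers' price falls by p* − pb = 114 − 82 = 32; sellers' price rises by ps − p* = 134 − 114 = 20.
So consumers capture 32/52 = 8/13 of each unit of subsidy.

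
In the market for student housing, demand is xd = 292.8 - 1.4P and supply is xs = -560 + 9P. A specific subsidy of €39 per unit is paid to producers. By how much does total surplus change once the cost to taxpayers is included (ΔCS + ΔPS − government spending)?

Pre-subsidy: 292.8 - 1.4P = -560 + 9P gives P* = 82, x* = 178.
With the subsidy, sellers receive Ps = Pb + 39 for each unit, where Pb is the price buyers pay.
Supply in terms of Pb becomes xs = -560 + 9(Pb + 39) = -209 + 9Pb. Setting this equal to demand: 292.8 - 1.4Pb = -209 + 9Pb, so Pb = 48.25.
Sellers receive Ps = 48.25 + 39 = 87.25; x' = 292.8 − 1.4·48.25 = 225.25.
ΔCS = ½(178 + 225.25)(82 − 48.25) = 6804.84375; ΔPS = ½(178 + 225.25)(87.25 − 82) = 1058.53125.
Government spending = 39 × 225.25 = 8784.75.
Net change = 6804.84375 + 1058.53125 − 8784.75 = -921.375. The loss equals the DWL triangle ½·39·47.25.

Net change in total surplus = -€921.375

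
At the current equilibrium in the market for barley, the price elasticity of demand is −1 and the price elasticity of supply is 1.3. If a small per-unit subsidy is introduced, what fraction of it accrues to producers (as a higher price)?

For a small subsidy around the equilibrium, the benefit split depends on the relative slopes, which at a point are proportional to the elasticities.
Buyer share = εs/(εs + |εd|) = 1.3/(1.3 + 1) = 13/23; seller share = |εd|/(εs + |εd|) = 10/23.
So producers capture 10/23 of the subsidy.

Producer share = 10/23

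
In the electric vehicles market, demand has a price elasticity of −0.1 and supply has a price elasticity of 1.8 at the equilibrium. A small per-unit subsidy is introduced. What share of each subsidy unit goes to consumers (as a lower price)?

Consumer share = 18/19

For a small subsidy around the equilibrium, the benefit split depends on the relative slopes, which at a point are proportional to the elasticities.
Buyer share = εs/(εs + |εd|) = 1.8/(1.8 + 0.1) = 18/19; seller share = |εd|/(εs + |εd|) = 1/19.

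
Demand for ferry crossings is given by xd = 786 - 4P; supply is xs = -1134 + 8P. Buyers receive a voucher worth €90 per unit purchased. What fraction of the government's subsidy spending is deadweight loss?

DWL / government spending = 60/193

Pre-subsidy: 786 - 4P = -1134 + 8P gives P* = 160, x* = 146.
With the rebate, buyers effectively pay Pb = Ps − 90, where Ps is the price sellers receive.
Demand in terms of Ps becomes xd = 786 − 4(Ps − 90) = 1146 - 4Ps. Setting this equal to supply: 1146 - 4Ps = -1134 + 8Ps, so Ps = 190.
Buyers pay Pb = 190 − 90 = 100; x' = -1134 + 8·190 = 386.
ΔCS = ½(146 + 386)(160 − 100) = 15960; ΔPS = ½(146 + 386)(190 − 160) = 7980.
Government spending = 90 × 386 = 34740.
DWL = ½ × 90 × (386 − 146) = 10800; fraction = 10800 / 34740 = 60/193.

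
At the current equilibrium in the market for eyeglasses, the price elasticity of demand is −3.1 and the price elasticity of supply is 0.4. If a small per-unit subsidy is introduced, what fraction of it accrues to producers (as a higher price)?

For a small subsidy around the equilibrium, the benefit split depends on the relative slopes, which at a point are proportional to the elasticities.
Buyer share = εs/(εs + |εd|) = 0.4/(0.4 + 3.1) = 4/35; seller share = |εd|/(εs + |εd|) = 31/35.
So producers capture 31/35 of the subsidy.

Producer share = 31/35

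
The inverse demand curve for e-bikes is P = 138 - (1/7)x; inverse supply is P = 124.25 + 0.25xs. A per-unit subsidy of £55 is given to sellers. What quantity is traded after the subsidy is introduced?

x' = 175

Pre-subsidy: 138 - (1/7)x = 124.25 + 0.25x gives x* = 35 and P* = 133.
With the subsidy, sellers receive Ps = Pb + 55 for each unit, where Pb is the price buyers pay.
On the curves, Pb = 138 - (1/7)x and Ps = 124.25 + 0.25x; the wedge Ps − Pb = 55 gives 124.25 + 0.25x − (138 - (1/7)x) = 55, so x' = 175.
Then Pb = 138 − (1/7)·175 = 113 and Ps = 124.25 + 0.25·175 = 168.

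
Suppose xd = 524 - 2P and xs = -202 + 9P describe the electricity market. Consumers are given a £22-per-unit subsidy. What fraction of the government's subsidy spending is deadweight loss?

DWL / government spending = 9/214

Pre-subsidy: 524 - 2P = -202 + 9P gives P* = 66, x* = 392.
With the rebate, buyers effectively pay Pb = Ps − 22, where Ps is the price sellers receive.
Demand in terms of Ps becomes xd = 524 − 2(Ps − 22) = 568 - 2Ps. Setting this equal to supply: 568 - 2Ps = -202 + 9Ps, so Ps = 70.
Buyers pay Pb = 70 − 22 = 48; x' = -202 + 9·70 = 428.
ΔCS = ½(392 + 428)(66 − 48) = 7380; ΔPS = ½(392 + 428)(70 − 66) = 1640.
Government spending = 22 × 428 = 9416.
DWL = ½ × 22 × (428 − 392) = 396; fraction = 396 / 9416 = 9/214.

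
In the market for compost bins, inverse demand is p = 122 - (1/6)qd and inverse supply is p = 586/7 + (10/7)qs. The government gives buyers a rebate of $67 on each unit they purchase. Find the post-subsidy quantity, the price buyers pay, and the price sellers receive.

Pre-subsidy: 122 - (1/6)q = 586/7 + (10/7)q gives q* = 24 and p* = 118.
With the rebate, buyers effectively pay pb = ps − 67, where ps is the price sellers receive.
On the curves, pb = 122 - (1/6)q and ps = 586/7 + (10/7)q; the wedge ps − pb = 67 gives 586/7 + (10/7)q − (122 - (1/6)q) = 67, so q' = 66.
Then pb = 122 − (1/6)·66 = 111 and ps = 586/7 + (10/7)·66 = 178.

q' = 66; buyers pay $111; sellers receive $178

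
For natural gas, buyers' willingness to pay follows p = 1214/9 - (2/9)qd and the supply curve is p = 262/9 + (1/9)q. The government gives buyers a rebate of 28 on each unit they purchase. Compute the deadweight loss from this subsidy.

Deadweight loss = 1176

Pre-subsidy: 1214/9 - (2/9)q = 262/9 + (1/9)q gives q* = 952/3 and p* = 1738/27.
With the rebate, buyers effectively pay pb = ps − 28, where ps is the price sellers receive.
On the curves, pb = 1214/9 - (2/9)q and ps = 262/9 + (1/9)q; the wedge ps − pb = 28 gives 262/9 + (1/9)q − (1214/9 - (2/9)q) = 28, so q' = 1204/3.
Then pb = 1214/9 − (2/9)·(1204/3) = 1234/27 and ps = 262/9 + (1/9)·(1204/3) = 1990/27.
The subsidy expands output by 1204/3 − 952/3 = 84 past the efficient level; on those units the gap between marginal cost and willingness to pay runs from 0 up to 28.
DWL = ½ × 28 × 84 = 1176.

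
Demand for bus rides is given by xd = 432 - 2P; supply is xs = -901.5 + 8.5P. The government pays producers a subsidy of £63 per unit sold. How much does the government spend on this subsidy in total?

Pre-subsidy: 432 - 2P = -901.5 + 8.5P gives P* = 127, x* = 178.
With the subsidy, sellers receive Ps = Pb + 63 for each unit, where Pb is the price buyers pay.
Supply in terms of Pb becomes xs = -901.5 + 8.5(Pb + 63) = -366 + 8.5Pb. Setting this equal to demand: 432 - 2Pb = -366 + 8.5Pb, so Pb = 76.
Sellers receive Ps = 76 + 63 = 139; x' = 432 − 2·76 = 280.
Government outlay = subsidy × quantity = 63 × 280 = 17640.

Government cost = £17640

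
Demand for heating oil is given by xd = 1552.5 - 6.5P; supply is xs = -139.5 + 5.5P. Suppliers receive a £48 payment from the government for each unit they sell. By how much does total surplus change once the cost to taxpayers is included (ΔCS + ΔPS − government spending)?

Pre-subsidy: 1552.5 - 6.5P = -139.5 + 5.5P gives P* = 141, x* = 636.
With the subsidy, sellers receive Ps = Pb + 48 for each unit, where Pb is the price buyers pay.
Supply in terms of Pb becomes xs = -139.5 + 5.5(Pb + 48) = 124.5 + 5.5Pb. Setting this equal to demand: 1552.5 - 6.5Pb = 124.5 + 5.5Pb, so Pb = 119.
Sellers receive Ps = 119 + 48 = 167; x' = 1552.5 − 6.5·119 = 779.
ΔCS = ½(636 + 779)(141 − 119) = 15565; ΔPS = ½(636 + 779)(167 − 141) = 18395.
Government spending = 48 × 779 = 37392.
Net change = 15565 + 18395 − 37392 = -3432. The loss equals the DWL triangle ½·48·143.

Net change in total surplus = -£3432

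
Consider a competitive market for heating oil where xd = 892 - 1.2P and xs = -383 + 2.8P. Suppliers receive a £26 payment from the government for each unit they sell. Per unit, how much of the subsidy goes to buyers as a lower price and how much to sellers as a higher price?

Pre-subsidy: 892 - 1.2P = -383 + 2.8P gives P* = 318.75, x* = 509.5.
With the subsidy, sellers receive Ps = Pb + 26 for each unit, where Pb is the price buyers pay.
Supply in terms of Pb becomes xs = -383 + 2.8(Pb + 26) = -310.2 + 2.8Pb. Setting this equal to demand: 892 - 1.2Pb = -310.2 + 2.8Pb, so Pb = 300.55.
Sellers receive Ps = 300.55 + 26 = 326.55; x' = 892 − 1.2·300.55 = 531.34.
Buyers' price falls by P* − Pb = 318.75 − 300.55 = 18.2; sellers' price rises by Ps − P* = 326.55 − 318.75 = 7.8.

Buyers gain £18.2 per unit; sellers gain £7.8 per unit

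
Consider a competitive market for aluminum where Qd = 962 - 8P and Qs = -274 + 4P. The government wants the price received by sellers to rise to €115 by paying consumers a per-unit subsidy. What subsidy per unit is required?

At a seller price of 115, quantity supplied is -274 + 4·115 = 186.
Buyers absorb 186 only when they pay Pb with 962 − 8·Pb = 186, i.e. Pb = 97.
s = Ps − Pb = 115 − 97 = 18.

Required subsidy s = €18 per unit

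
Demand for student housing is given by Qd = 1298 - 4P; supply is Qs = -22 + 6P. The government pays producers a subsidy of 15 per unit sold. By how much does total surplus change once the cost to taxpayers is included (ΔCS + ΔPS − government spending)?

Pre-subsidy: 1298 - 4P = -22 + 6P gives P* = 132, Q* = 770.
With the subsidy, sellers receive Ps = Pb + 15 for each unit, where Pb is the price buyers pay.
Supply in terms of Pb becomes Qs = -22 + 6(Pb + 15) = 68 + 6Pb. Setting this equal to demand: 1298 - 4Pb = 68 + 6Pb, so Pb = 123.
Sellers receive Ps = 123 + 15 = 138; Q' = 1298 − 4·123 = 806.
ΔCS = ½(770 + 806)(132 − 123) = 7092; ΔPS = ½(770 + 806)(138 − 132) = 4728.
Government spending = 15 × 806 = 12090.
Net change = 7092 + 4728 − 12090 = -270. The loss equals the DWL triangle ½·15·36.

Net change in total surplus = -270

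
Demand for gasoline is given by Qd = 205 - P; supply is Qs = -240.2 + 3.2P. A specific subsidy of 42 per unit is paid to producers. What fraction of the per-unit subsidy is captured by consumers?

Consumer share = 16/21

Pre-subsidy: 205 - P = -240.2 + 3.2P gives P* = 106, Q* = 99.
With the subsidy, sellers receive Ps = Pb + 42 for each unit, where Pb is the price buyers pay.
Supply in terms of Pb becomes Qs = -240.2 + 3.2(Pb + 42) = -105.8 + 3.2Pb. Setting this equal to demand: 205 - Pb = -105.8 + 3.2Pb, so Pb = 74.
Sellers receive Ps = 74 + 42 = 116; Q' = 205 − 1·74 = 131.
Buyers' price falls by P* − Pb = 106 − 74 = 32; sellers' price rises by Ps − P* = 116 − 106 = 10.
So consumers capture 32/42 = 16/21 of each unit of subsidy.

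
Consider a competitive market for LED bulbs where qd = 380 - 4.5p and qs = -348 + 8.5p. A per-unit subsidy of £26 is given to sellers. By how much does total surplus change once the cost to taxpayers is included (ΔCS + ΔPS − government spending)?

Pre-subsidy: 380 - 4.5p = -348 + 8.5p gives p* = 56, q* = 128.
With the subsidy, sellers receive ps = pb + 26 for each unit, where pb is the price buyers pay.
Supply in terms of pb becomes qs = -348 + 8.5(pb + 26) = -127 + 8.5pb. Setting this equal to demand: 380 - 4.5pb = -127 + 8.5pb, so pb = 39.
Sellers receive ps = 39 + 26 = 65; q' = 380 − 4.5·39 = 204.5.
ΔCS = ½(128 + 204.5)(56 − 39) = 2826.25; ΔPS = ½(128 + 204.5)(65 − 56) = 1496.25.
Government spending = 26 × 204.5 = 5317.
Net change = 2826.25 + 1496.25 − 5317 = -994.5. The loss equals the DWL triangle ½·26·76.5.

Net change in total surplus = -£994.5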